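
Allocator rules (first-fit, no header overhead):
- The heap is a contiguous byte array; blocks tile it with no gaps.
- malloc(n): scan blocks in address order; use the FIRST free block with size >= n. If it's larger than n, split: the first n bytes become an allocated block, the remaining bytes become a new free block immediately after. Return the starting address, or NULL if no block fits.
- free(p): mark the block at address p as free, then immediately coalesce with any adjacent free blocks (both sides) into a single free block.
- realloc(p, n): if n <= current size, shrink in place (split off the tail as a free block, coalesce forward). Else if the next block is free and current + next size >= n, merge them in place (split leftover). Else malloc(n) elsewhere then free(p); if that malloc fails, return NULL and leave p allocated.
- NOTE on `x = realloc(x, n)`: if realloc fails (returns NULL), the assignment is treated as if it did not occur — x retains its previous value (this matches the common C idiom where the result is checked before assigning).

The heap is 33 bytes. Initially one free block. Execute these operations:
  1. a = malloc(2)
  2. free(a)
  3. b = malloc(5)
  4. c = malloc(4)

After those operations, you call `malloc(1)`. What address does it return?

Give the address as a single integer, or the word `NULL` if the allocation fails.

Answer: 9

Derivation:
Op 1: a = malloc(2) -> a = 0; heap: [0-1 ALLOC][2-32 FREE]
Op 2: free(a) -> (freed a); heap: [0-32 FREE]
Op 3: b = malloc(5) -> b = 0; heap: [0-4 ALLOC][5-32 FREE]
Op 4: c = malloc(4) -> c = 5; heap: [0-4 ALLOC][5-8 ALLOC][9-32 FREE]
malloc(1): first-fit scan over [0-4 ALLOC][5-8 ALLOC][9-32 FREE] -> 9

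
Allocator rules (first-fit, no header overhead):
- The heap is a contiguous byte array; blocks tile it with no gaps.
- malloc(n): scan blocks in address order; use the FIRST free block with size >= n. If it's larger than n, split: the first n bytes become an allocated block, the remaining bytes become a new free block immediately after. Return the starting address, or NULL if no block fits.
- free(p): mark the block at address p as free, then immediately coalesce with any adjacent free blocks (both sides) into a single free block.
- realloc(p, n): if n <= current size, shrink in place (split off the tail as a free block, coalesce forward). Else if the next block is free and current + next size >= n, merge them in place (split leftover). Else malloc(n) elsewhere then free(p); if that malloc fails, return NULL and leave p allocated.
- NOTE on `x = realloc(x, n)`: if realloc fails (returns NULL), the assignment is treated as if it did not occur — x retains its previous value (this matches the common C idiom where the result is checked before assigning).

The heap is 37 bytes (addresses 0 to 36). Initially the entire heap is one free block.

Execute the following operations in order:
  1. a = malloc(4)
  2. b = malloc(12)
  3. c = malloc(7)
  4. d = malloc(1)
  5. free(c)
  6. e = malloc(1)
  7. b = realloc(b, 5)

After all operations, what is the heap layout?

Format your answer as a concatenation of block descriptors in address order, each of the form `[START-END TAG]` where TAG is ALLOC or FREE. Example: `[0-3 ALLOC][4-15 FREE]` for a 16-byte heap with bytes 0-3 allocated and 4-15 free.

Op 1: a = malloc(4) -> a = 0; heap: [0-3 ALLOC][4-36 FREE]
Op 2: b = malloc(12) -> b = 4; heap: [0-3 ALLOC][4-15 ALLOC][16-36 FREE]
Op 3: c = malloc(7) -> c = 16; heap: [0-3 ALLOC][4-15 ALLOC][16-22 ALLOC][23-36 FREE]
Op 4: d = malloc(1) -> d = 23; heap: [0-3 ALLOC][4-15 ALLOC][16-22 ALLOC][23-23 ALLOC][24-36 FREE]
Op 5: free(c) -> (freed c); heap: [0-3 ALLOC][4-15 ALLOC][16-22 FREE][23-23 ALLOC][24-36 FREE]
Op 6: e = malloc(1) -> e = 16; heap: [0-3 ALLOC][4-15 ALLOC][16-16 ALLOC][17-22 FREE][23-23 ALLOC][24-36 FREE]
Op 7: b = realloc(b, 5) -> b = 4; heap: [0-3 ALLOC][4-8 ALLOC][9-15 FREE][16-16 ALLOC][17-22 FREE][23-23 ALLOC][24-36 FREE]

Answer: [0-3 ALLOC][4-8 ALLOC][9-15 FREE][16-16 ALLOC][17-22 FREE][23-23 ALLOC][24-36 FREE]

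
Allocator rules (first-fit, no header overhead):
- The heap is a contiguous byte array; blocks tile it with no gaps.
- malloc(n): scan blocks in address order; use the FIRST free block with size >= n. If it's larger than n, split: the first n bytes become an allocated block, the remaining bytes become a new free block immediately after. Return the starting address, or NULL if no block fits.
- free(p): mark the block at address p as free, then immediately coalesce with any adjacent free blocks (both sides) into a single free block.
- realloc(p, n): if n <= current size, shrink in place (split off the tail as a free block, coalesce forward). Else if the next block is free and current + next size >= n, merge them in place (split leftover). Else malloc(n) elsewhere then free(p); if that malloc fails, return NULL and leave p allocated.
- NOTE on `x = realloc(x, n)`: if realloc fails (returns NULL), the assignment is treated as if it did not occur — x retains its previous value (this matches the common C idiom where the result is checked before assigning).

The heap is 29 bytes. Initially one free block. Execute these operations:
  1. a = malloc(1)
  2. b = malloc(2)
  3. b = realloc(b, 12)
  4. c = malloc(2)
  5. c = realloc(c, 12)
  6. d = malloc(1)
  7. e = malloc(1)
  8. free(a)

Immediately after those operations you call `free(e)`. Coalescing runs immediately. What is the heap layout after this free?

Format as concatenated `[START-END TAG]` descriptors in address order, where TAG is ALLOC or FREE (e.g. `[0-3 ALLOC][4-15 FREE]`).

Op 1: a = malloc(1) -> a = 0; heap: [0-0 ALLOC][1-28 FREE]
Op 2: b = malloc(2) -> b = 1; heap: [0-0 ALLOC][1-2 ALLOC][3-28 FREE]
Op 3: b = realloc(b, 12) -> b = 1; heap: [0-0 ALLOC][1-12 ALLOC][13-28 FREE]
Op 4: c = malloc(2) -> c = 13; heap: [0-0 ALLOC][1-12 ALLOC][13-14 ALLOC][15-28 FREE]
Op 5: c = realloc(c, 12) -> c = 13; heap: [0-0 ALLOC][1-12 ALLOC][13-24 ALLOC][25-28 FREE]
Op 6: d = malloc(1) -> d = 25; heap: [0-0 ALLOC][1-12 ALLOC][13-24 ALLOC][25-25 ALLOC][26-28 FREE]
Op 7: e = malloc(1) -> e = 26; heap: [0-0 ALLOC][1-12 ALLOC][13-24 ALLOC][25-25 ALLOC][26-26 ALLOC][27-28 FREE]
Op 8: free(a) -> (freed a); heap: [0-0 FREE][1-12 ALLOC][13-24 ALLOC][25-25 ALLOC][26-26 ALLOC][27-28 FREE]
free(e): e = 26 -> block [26-26 ALLOC]; mark free, coalesce with adjacent free neighbors -> [0-0 FREE][1-12 ALLOC][13-24 ALLOC][25-25 ALLOC][26-28 FREE]

Answer: [0-0 FREE][1-12 ALLOC][13-24 ALLOC][25-25 ALLOC][26-28 FREE]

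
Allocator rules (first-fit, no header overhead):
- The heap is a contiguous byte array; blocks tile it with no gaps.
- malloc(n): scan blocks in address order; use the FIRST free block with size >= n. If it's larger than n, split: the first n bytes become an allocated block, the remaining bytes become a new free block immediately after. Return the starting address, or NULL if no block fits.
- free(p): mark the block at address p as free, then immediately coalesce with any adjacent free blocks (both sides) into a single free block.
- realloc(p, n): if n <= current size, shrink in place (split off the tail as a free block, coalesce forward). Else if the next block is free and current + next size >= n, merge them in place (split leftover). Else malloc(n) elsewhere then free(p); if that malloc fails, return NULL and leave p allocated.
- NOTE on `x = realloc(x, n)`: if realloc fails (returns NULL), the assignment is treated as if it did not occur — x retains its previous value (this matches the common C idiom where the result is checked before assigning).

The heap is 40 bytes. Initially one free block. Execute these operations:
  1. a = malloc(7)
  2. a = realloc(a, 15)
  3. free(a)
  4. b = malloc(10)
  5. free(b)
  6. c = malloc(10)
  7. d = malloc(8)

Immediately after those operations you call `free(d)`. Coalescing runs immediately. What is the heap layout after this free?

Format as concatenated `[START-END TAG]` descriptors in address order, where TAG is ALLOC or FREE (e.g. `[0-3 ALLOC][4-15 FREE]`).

Op 1: a = malloc(7) -> a = 0; heap: [0-6 ALLOC][7-39 FREE]
Op 2: a = realloc(a, 15) -> a = 0; heap: [0-14 ALLOC][15-39 FREE]
Op 3: free(a) -> (freed a); heap: [0-39 FREE]
Op 4: b = malloc(10) -> b = 0; heap: [0-9 ALLOC][10-39 FREE]
Op 5: free(b) -> (freed b); heap: [0-39 FREE]
Op 6: c = malloc(10) -> c = 0; heap: [0-9 ALLOC][10-39 FREE]
Op 7: d = malloc(8) -> d = 10; heap: [0-9 ALLOC][10-17 ALLOC][18-39 FREE]
free(d): d = 10 -> block [10-17 ALLOC]; mark free, coalesce with adjacent free neighbors -> [0-9 ALLOC][10-39 FREE]

Answer: [0-9 ALLOC][10-39 FREE]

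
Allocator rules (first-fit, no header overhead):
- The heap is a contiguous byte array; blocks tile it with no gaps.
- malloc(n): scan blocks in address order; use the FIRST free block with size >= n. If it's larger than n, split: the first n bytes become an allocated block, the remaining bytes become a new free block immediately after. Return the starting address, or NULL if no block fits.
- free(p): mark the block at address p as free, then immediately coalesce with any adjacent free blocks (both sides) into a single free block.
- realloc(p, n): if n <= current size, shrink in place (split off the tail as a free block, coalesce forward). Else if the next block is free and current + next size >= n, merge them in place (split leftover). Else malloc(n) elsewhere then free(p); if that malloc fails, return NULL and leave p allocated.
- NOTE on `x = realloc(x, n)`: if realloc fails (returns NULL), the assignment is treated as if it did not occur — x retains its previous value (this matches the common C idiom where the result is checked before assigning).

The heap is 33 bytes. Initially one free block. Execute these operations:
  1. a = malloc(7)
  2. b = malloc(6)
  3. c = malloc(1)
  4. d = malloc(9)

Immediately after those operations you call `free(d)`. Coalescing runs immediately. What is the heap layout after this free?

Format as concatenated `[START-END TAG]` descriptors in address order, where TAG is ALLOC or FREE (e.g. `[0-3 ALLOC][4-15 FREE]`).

Answer: [0-6 ALLOC][7-12 ALLOC][13-13 ALLOC][14-32 FREE]

Derivation:
Op 1: a = malloc(7) -> a = 0; heap: [0-6 ALLOC][7-32 FREE]
Op 2: b = malloc(6) -> b = 7; heap: [0-6 ALLOC][7-12 ALLOC][13-32 FREE]
Op 3: c = malloc(1) -> c = 13; heap: [0-6 ALLOC][7-12 ALLOC][13-13 ALLOC][14-32 FREE]
Op 4: d = malloc(9) -> d = 14; heap: [0-6 ALLOC][7-12 ALLOC][13-13 ALLOC][14-22 ALLOC][23-32 FREE]
free(d): d = 14 -> block [14-22 ALLOC]; mark free, coalesce with adjacent free neighbors -> [0-6 ALLOC][7-12 ALLOC][13-13 ALLOC][14-32 FREE]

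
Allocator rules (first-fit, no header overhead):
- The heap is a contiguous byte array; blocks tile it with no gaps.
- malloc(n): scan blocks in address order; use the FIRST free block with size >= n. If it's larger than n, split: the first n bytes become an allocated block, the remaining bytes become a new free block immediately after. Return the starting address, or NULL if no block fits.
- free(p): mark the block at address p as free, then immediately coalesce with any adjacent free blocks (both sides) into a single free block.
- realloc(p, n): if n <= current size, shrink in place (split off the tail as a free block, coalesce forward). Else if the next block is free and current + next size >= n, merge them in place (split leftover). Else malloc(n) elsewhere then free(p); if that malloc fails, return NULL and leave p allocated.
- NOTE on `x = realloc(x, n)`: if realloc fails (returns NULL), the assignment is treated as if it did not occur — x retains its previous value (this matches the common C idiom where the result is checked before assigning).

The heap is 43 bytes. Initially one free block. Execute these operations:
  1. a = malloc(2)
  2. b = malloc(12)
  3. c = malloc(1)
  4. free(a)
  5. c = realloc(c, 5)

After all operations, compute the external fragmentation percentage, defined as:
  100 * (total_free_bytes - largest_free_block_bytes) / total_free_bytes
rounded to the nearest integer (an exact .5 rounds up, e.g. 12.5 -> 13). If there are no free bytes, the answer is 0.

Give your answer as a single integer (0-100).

Op 1: a = malloc(2) -> a = 0; heap: [0-1 ALLOC][2-42 FREE]
Op 2: b = malloc(12) -> b = 2; heap: [0-1 ALLOC][2-13 ALLOC][14-42 FREE]
Op 3: c = malloc(1) -> c = 14; heap: [0-1 ALLOC][2-13 ALLOC][14-14 ALLOC][15-42 FREE]
Op 4: free(a) -> (freed a); heap: [0-1 FREE][2-13 ALLOC][14-14 ALLOC][15-42 FREE]
Op 5: c = realloc(c, 5) -> c = 14; heap: [0-1 FREE][2-13 ALLOC][14-18 ALLOC][19-42 FREE]
Free blocks: [2 24] total_free=26 largest=24 -> 100*(26-24)/26 = 200/26 ≈ 7.692 -> rounds to 8

Answer: 8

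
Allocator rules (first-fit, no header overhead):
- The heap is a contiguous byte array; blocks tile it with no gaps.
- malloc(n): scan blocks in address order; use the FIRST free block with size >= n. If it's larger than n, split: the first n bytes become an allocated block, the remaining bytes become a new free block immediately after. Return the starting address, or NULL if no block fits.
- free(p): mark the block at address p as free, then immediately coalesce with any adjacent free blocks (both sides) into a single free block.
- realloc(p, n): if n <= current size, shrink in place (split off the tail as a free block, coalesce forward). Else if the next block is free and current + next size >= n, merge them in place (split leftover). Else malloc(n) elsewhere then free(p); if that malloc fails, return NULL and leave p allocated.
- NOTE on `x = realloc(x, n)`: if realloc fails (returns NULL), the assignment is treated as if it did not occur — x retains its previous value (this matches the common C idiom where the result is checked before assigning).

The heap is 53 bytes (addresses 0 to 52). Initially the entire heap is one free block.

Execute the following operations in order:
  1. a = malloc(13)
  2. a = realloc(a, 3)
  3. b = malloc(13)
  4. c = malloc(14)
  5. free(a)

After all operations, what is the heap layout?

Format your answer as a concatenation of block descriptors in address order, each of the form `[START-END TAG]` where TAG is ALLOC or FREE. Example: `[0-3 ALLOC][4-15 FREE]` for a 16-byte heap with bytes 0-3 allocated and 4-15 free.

Answer: [0-2 FREE][3-15 ALLOC][16-29 ALLOC][30-52 FREE]

Derivation:
Op 1: a = malloc(13) -> a = 0; heap: [0-12 ALLOC][13-52 FREE]
Op 2: a = realloc(a, 3) -> a = 0; heap: [0-2 ALLOC][3-52 FREE]
Op 3: b = malloc(13) -> b = 3; heap: [0-2 ALLOC][3-15 ALLOC][16-52 FREE]
Op 4: c = malloc(14) -> c = 16; heap: [0-2 ALLOC][3-15 ALLOC][16-29 ALLOC][30-52 FREE]
Op 5: free(a) -> (freed a); heap: [0-2 FREE][3-15 ALLOC][16-29 ALLOC][30-52 FREE]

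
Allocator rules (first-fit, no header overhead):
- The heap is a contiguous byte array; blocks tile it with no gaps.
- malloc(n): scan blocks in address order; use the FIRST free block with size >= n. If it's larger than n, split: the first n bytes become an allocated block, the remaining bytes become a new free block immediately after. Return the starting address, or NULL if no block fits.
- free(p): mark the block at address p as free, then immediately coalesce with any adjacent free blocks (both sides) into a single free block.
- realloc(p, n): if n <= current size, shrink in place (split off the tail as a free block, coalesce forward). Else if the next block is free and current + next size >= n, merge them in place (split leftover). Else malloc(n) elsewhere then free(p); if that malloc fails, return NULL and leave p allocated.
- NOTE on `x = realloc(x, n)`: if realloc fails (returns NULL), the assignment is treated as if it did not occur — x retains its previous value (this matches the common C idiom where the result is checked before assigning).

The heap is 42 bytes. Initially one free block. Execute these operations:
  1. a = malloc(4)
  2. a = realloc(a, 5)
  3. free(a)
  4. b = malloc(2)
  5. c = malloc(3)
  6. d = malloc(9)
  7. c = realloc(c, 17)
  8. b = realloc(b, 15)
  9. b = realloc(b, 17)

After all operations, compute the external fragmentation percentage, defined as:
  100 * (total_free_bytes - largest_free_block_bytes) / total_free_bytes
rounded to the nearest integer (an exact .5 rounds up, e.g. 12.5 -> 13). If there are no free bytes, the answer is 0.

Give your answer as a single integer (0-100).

Op 1: a = malloc(4) -> a = 0; heap: [0-3 ALLOC][4-41 FREE]
Op 2: a = realloc(a, 5) -> a = 0; heap: [0-4 ALLOC][5-41 FREE]
Op 3: free(a) -> (freed a); heap: [0-41 FREE]
Op 4: b = malloc(2) -> b = 0; heap: [0-1 ALLOC][2-41 FREE]
Op 5: c = malloc(3) -> c = 2; heap: [0-1 ALLOC][2-4 ALLOC][5-41 FREE]
Op 6: d = malloc(9) -> d = 5; heap: [0-1 ALLOC][2-4 ALLOC][5-13 ALLOC][14-41 FREE]
Op 7: c = realloc(c, 17) -> c = 14; heap: [0-1 ALLOC][2-4 FREE][5-13 ALLOC][14-30 ALLOC][31-41 FREE]
Op 8: b = realloc(b, 15) -> NULL (b unchanged); heap: [0-1 ALLOC][2-4 FREE][5-13 ALLOC][14-30 ALLOC][31-41 FREE]
Op 9: b = realloc(b, 17) -> NULL (b unchanged); heap: [0-1 ALLOC][2-4 FREE][5-13 ALLOC][14-30 ALLOC][31-41 FREE]
Free blocks: [3 11] total_free=14 largest=11 -> 100*(14-11)/14 = 300/14 ≈ 21.429 -> rounds to 21

Answer: 21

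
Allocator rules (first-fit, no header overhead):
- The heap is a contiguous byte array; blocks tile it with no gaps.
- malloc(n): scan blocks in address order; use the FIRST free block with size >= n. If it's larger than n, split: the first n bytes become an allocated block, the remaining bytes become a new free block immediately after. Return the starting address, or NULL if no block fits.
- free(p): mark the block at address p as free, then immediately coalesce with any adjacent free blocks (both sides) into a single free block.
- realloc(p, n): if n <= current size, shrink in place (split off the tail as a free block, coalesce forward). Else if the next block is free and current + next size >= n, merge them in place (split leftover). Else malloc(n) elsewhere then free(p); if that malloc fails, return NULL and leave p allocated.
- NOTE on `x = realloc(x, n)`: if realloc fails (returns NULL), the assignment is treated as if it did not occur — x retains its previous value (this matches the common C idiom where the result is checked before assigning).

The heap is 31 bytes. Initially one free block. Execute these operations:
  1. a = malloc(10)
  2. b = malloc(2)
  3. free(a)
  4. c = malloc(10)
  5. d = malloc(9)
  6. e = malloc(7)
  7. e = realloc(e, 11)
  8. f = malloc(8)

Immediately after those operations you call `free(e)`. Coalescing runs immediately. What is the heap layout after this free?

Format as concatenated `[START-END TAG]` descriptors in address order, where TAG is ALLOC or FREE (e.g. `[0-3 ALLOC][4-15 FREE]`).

Answer: [0-9 ALLOC][10-11 ALLOC][12-20 ALLOC][21-30 FREE]

Derivation:
Op 1: a = malloc(10) -> a = 0; heap: [0-9 ALLOC][10-30 FREE]
Op 2: b = malloc(2) -> b = 10; heap: [0-9 ALLOC][10-11 ALLOC][12-30 FREE]
Op 3: free(a) -> (freed a); heap: [0-9 FREE][10-11 ALLOC][12-30 FREE]
Op 4: c = malloc(10) -> c = 0; heap: [0-9 ALLOC][10-11 ALLOC][12-30 FREE]
Op 5: d = malloc(9) -> d = 12; heap: [0-9 ALLOC][10-11 ALLOC][12-20 ALLOC][21-30 FREE]
Op 6: e = malloc(7) -> e = 21; heap: [0-9 ALLOC][10-11 ALLOC][12-20 ALLOC][21-27 ALLOC][28-30 FREE]
Op 7: e = realloc(e, 11) -> NULL (e unchanged); heap: [0-9 ALLOC][10-11 ALLOC][12-20 ALLOC][21-27 ALLOC][28-30 FREE]
Op 8: f = malloc(8) -> f = NULL; heap: [0-9 ALLOC][10-11 ALLOC][12-20 ALLOC][21-27 ALLOC][28-30 FREE]
free(e): e = 21 -> block [21-27 ALLOC]; mark free, coalesce with adjacent free neighbors -> [0-9 ALLOC][10-11 ALLOC][12-20 ALLOC][21-30 FREE]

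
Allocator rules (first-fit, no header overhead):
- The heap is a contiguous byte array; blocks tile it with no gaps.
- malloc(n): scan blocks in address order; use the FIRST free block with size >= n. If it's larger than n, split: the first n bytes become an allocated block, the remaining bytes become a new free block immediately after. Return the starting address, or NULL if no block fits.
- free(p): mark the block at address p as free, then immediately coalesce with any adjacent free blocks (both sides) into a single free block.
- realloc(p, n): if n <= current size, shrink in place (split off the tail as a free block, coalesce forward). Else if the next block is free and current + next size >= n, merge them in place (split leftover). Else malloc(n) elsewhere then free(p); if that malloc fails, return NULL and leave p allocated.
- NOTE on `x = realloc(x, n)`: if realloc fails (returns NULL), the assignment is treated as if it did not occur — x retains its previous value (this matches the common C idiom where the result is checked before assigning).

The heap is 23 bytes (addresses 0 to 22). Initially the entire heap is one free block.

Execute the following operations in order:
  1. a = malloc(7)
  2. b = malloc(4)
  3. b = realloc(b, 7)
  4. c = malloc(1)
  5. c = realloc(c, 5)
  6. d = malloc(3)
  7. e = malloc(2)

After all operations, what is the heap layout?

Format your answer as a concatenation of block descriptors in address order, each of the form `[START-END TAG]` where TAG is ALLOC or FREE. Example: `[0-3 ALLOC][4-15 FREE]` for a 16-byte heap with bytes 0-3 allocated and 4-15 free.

Answer: [0-6 ALLOC][7-13 ALLOC][14-18 ALLOC][19-21 ALLOC][22-22 FREE]

Derivation:
Op 1: a = malloc(7) -> a = 0; heap: [0-6 ALLOC][7-22 FREE]
Op 2: b = malloc(4) -> b = 7; heap: [0-6 ALLOC][7-10 ALLOC][11-22 FREE]
Op 3: b = realloc(b, 7) -> b = 7; heap: [0-6 ALLOC][7-13 ALLOC][14-22 FREE]
Op 4: c = malloc(1) -> c = 14; heap: [0-6 ALLOC][7-13 ALLOC][14-14 ALLOC][15-22 FREE]
Op 5: c = realloc(c, 5) -> c = 14; heap: [0-6 ALLOC][7-13 ALLOC][14-18 ALLOC][19-22 FREE]
Op 6: d = malloc(3) -> d = 19; heap: [0-6 ALLOC][7-13 ALLOC][14-18 ALLOC][19-21 ALLOC][22-22 FREE]
Op 7: e = malloc(2) -> e = NULL; heap: [0-6 ALLOC][7-13 ALLOC][14-18 ALLOC][19-21 ALLOC][22-22 FREE]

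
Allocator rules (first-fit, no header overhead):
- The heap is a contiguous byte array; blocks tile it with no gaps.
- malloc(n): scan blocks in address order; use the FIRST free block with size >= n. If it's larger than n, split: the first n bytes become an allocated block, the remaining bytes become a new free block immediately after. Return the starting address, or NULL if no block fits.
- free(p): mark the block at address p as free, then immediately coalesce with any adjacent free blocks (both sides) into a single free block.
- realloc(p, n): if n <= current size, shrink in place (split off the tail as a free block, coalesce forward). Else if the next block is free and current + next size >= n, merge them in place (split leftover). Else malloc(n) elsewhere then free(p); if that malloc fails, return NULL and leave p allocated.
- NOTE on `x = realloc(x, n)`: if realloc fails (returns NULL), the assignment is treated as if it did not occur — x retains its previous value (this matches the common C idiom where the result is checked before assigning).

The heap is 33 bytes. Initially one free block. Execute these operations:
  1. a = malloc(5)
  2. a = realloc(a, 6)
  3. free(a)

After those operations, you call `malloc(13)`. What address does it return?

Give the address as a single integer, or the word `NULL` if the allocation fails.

Answer: 0

Derivation:
Op 1: a = malloc(5) -> a = 0; heap: [0-4 ALLOC][5-32 FREE]
Op 2: a = realloc(a, 6) -> a = 0; heap: [0-5 ALLOC][6-32 FREE]
Op 3: free(a) -> (freed a); heap: [0-32 FREE]
malloc(13): first-fit scan over [0-32 FREE] -> 0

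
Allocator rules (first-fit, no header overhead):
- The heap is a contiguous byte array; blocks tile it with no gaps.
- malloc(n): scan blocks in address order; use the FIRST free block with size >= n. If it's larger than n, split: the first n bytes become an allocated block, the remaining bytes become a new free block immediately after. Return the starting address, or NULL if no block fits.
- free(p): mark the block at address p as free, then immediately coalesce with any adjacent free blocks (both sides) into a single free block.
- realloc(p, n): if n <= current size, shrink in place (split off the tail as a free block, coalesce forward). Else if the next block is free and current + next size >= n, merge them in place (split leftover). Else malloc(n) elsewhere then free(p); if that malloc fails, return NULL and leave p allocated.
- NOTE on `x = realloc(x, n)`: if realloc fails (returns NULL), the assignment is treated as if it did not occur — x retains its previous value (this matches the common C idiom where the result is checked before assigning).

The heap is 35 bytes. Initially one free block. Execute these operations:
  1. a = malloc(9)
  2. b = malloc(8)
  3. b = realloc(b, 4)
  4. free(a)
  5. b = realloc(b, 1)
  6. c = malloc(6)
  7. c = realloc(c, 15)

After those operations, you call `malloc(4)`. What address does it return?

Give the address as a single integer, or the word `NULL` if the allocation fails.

Answer: 0

Derivation:
Op 1: a = malloc(9) -> a = 0; heap: [0-8 ALLOC][9-34 FREE]
Op 2: b = malloc(8) -> b = 9; heap: [0-8 ALLOC][9-16 ALLOC][17-34 FREE]
Op 3: b = realloc(b, 4) -> b = 9; heap: [0-8 ALLOC][9-12 ALLOC][13-34 FREE]
Op 4: free(a) -> (freed a); heap: [0-8 FREE][9-12 ALLOC][13-34 FREE]
Op 5: b = realloc(b, 1) -> b = 9; heap: [0-8 FREE][9-9 ALLOC][10-34 FREE]
Op 6: c = malloc(6) -> c = 0; heap: [0-5 ALLOC][6-8 FREE][9-9 ALLOC][10-34 FREE]
Op 7: c = realloc(c, 15) -> c = 10; heap: [0-8 FREE][9-9 ALLOC][10-24 ALLOC][25-34 FREE]
malloc(4): first-fit scan over [0-8 FREE][9-9 ALLOC][10-24 ALLOC][25-34 FREE] -> 0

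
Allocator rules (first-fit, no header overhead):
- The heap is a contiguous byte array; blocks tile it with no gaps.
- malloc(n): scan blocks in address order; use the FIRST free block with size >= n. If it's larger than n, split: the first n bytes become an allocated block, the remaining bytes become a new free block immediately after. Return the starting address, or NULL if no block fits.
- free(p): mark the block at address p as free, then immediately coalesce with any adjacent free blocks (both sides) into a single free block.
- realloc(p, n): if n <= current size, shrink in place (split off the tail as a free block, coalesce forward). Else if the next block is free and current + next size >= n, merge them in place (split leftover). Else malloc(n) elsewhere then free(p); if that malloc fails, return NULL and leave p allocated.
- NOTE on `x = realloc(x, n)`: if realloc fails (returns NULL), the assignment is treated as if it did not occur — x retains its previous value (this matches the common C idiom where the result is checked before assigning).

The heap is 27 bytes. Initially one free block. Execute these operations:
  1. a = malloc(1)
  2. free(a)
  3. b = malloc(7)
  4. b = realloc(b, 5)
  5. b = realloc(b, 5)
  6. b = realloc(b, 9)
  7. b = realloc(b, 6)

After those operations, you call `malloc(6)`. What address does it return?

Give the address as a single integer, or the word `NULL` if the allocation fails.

Op 1: a = malloc(1) -> a = 0; heap: [0-0 ALLOC][1-26 FREE]
Op 2: free(a) -> (freed a); heap: [0-26 FREE]
Op 3: b = malloc(7) -> b = 0; heap: [0-6 ALLOC][7-26 FREE]
Op 4: b = realloc(b, 5) -> b = 0; heap: [0-4 ALLOC][5-26 FREE]
Op 5: b = realloc(b, 5) -> b = 0; heap: [0-4 ALLOC][5-26 FREE]
Op 6: b = realloc(b, 9) -> b = 0; heap: [0-8 ALLOC][9-26 FREE]
Op 7: b = realloc(b, 6) -> b = 0; heap: [0-5 ALLOC][6-26 FREE]
malloc(6): first-fit scan over [0-5 ALLOC][6-26 FREE] -> 6

Answer: 6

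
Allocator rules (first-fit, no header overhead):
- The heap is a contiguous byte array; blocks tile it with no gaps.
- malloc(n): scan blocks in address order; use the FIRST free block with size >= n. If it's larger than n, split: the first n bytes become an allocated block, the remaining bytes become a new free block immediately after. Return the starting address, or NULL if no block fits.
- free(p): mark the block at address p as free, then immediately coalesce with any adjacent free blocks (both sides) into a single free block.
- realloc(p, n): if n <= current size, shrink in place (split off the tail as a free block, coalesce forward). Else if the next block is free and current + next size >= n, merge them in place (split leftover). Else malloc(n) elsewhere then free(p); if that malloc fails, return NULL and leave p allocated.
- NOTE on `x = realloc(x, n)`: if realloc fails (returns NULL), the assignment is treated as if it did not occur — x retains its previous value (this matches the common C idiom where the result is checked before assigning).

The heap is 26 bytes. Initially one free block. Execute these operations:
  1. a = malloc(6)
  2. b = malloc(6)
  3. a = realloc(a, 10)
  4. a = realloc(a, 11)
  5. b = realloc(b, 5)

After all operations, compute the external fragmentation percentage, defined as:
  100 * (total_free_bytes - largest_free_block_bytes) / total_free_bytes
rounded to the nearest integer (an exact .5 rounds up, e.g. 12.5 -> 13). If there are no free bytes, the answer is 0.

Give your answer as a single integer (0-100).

Answer: 40

Derivation:
Op 1: a = malloc(6) -> a = 0; heap: [0-5 ALLOC][6-25 FREE]
Op 2: b = malloc(6) -> b = 6; heap: [0-5 ALLOC][6-11 ALLOC][12-25 FREE]
Op 3: a = realloc(a, 10) -> a = 12; heap: [0-5 FREE][6-11 ALLOC][12-21 ALLOC][22-25 FREE]
Op 4: a = realloc(a, 11) -> a = 12; heap: [0-5 FREE][6-11 ALLOC][12-22 ALLOC][23-25 FREE]
Op 5: b = realloc(b, 5) -> b = 6; heap: [0-5 FREE][6-10 ALLOC][11-11 FREE][12-22 ALLOC][23-25 FREE]
Free blocks: [6 1 3] total_free=10 largest=6 -> 100*(10-6)/10 = 400/10 = 40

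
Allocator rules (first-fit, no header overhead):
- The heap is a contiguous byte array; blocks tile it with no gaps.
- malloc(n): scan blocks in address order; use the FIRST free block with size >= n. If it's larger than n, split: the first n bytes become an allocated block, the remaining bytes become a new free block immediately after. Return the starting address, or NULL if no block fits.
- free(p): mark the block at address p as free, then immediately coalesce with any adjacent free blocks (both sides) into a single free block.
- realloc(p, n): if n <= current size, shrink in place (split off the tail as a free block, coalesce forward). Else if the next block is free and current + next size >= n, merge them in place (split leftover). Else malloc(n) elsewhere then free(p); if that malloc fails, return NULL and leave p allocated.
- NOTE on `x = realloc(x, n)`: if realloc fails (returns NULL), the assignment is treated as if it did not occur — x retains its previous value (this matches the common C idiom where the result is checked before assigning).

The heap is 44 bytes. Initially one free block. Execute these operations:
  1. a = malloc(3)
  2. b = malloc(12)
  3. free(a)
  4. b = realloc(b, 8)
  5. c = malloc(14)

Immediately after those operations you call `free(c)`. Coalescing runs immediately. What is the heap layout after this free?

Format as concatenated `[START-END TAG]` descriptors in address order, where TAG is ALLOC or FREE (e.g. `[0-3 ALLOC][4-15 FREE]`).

Op 1: a = malloc(3) -> a = 0; heap: [0-2 ALLOC][3-43 FREE]
Op 2: b = malloc(12) -> b = 3; heap: [0-2 ALLOC][3-14 ALLOC][15-43 FREE]
Op 3: free(a) -> (freed a); heap: [0-2 FREE][3-14 ALLOC][15-43 FREE]
Op 4: b = realloc(b, 8) -> b = 3; heap: [0-2 FREE][3-10 ALLOC][11-43 FREE]
Op 5: c = malloc(14) -> c = 11; heap: [0-2 FREE][3-10 ALLOC][11-24 ALLOC][25-43 FREE]
free(c): c = 11 -> block [11-24 ALLOC]; mark free, coalesce with adjacent free neighbors -> [0-2 FREE][3-10 ALLOC][11-43 FREE]

Answer: [0-2 FREE][3-10 ALLOC][11-43 FREE]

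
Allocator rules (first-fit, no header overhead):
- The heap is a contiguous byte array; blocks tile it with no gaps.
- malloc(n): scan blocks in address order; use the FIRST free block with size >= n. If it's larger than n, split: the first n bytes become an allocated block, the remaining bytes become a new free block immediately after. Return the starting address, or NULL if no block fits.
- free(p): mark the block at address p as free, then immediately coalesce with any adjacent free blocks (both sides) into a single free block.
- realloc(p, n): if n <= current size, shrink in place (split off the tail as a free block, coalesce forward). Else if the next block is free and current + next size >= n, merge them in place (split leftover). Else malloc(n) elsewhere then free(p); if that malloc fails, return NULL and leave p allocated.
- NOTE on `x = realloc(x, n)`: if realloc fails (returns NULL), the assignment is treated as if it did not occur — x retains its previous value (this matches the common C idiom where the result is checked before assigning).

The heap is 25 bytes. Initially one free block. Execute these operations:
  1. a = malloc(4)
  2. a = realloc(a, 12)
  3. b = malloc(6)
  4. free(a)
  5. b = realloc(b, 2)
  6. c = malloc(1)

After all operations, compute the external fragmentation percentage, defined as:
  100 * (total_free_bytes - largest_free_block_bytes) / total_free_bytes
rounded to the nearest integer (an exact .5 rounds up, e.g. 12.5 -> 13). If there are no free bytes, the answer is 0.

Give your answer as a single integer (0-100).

Answer: 50

Derivation:
Op 1: a = malloc(4) -> a = 0; heap: [0-3 ALLOC][4-24 FREE]
Op 2: a = realloc(a, 12) -> a = 0; heap: [0-11 ALLOC][12-24 FREE]
Op 3: b = malloc(6) -> b = 12; heap: [0-11 ALLOC][12-17 ALLOC][18-24 FREE]
Op 4: free(a) -> (freed a); heap: [0-11 FREE][12-17 ALLOC][18-24 FREE]
Op 5: b = realloc(b, 2) -> b = 12; heap: [0-11 FREE][12-13 ALLOC][14-24 FREE]
Op 6: c = malloc(1) -> c = 0; heap: [0-0 ALLOC][1-11 FREE][12-13 ALLOC][14-24 FREE]
Free blocks: [11 11] total_free=22 largest=11 -> 100*(22-11)/22 = 1100/22 = 50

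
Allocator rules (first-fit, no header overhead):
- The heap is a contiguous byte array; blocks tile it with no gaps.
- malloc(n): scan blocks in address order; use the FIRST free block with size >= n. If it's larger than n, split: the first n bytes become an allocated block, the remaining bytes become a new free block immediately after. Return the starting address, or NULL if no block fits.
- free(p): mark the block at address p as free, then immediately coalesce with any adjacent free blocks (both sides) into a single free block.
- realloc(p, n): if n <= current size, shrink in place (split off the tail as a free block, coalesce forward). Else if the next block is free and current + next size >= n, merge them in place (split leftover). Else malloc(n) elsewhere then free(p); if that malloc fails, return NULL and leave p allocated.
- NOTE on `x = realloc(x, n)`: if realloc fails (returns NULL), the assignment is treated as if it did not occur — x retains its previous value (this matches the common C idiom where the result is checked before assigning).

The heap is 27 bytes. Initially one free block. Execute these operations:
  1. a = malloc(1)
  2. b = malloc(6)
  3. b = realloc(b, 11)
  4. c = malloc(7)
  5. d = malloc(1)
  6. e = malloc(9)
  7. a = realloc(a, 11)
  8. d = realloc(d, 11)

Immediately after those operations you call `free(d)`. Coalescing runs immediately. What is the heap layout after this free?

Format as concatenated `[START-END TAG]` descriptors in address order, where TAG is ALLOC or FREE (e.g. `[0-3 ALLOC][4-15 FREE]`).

Op 1: a = malloc(1) -> a = 0; heap: [0-0 ALLOC][1-26 FREE]
Op 2: b = malloc(6) -> b = 1; heap: [0-0 ALLOC][1-6 ALLOC][7-26 FREE]
Op 3: b = realloc(b, 11) -> b = 1; heap: [0-0 ALLOC][1-11 ALLOC][12-26 FREE]
Op 4: c = malloc(7) -> c = 12; heap: [0-0 ALLOC][1-11 ALLOC][12-18 ALLOC][19-26 FREE]
Op 5: d = malloc(1) -> d = 19; heap: [0-0 ALLOC][1-11 ALLOC][12-18 ALLOC][19-19 ALLOC][20-26 FREE]
Op 6: e = malloc(9) -> e = NULL; heap: [0-0 ALLOC][1-11 ALLOC][12-18 ALLOC][19-19 ALLOC][20-26 FREE]
Op 7: a = realloc(a, 11) -> NULL (a unchanged); heap: [0-0 ALLOC][1-11 ALLOC][12-18 ALLOC][19-19 ALLOC][20-26 FREE]
Op 8: d = realloc(d, 11) -> NULL (d unchanged); heap: [0-0 ALLOC][1-11 ALLOC][12-18 ALLOC][19-19 ALLOC][20-26 FREE]
free(d): d = 19 -> block [19-19 ALLOC]; mark free, coalesce with adjacent free neighbors -> [0-0 ALLOC][1-11 ALLOC][12-18 ALLOC][19-26 FREE]

Answer: [0-0 ALLOC][1-11 ALLOC][12-18 ALLOC][19-26 FREE]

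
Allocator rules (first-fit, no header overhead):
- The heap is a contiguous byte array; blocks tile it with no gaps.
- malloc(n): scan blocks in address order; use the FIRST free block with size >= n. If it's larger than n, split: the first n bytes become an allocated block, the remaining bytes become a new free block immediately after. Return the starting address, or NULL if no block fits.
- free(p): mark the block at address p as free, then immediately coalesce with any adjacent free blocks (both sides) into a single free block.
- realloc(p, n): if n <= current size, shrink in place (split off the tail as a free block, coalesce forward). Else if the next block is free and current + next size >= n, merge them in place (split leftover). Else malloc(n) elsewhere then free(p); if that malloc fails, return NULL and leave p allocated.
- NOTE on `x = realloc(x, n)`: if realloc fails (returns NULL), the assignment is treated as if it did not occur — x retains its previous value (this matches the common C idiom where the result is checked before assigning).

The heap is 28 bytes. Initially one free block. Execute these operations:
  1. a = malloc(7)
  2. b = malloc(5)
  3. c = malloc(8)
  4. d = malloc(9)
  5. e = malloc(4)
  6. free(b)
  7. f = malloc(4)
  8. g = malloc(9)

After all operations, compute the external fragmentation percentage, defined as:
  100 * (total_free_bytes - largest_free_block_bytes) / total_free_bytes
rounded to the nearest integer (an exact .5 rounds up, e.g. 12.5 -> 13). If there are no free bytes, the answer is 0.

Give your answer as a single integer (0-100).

Answer: 20

Derivation:
Op 1: a = malloc(7) -> a = 0; heap: [0-6 ALLOC][7-27 FREE]
Op 2: b = malloc(5) -> b = 7; heap: [0-6 ALLOC][7-11 ALLOC][12-27 FREE]
Op 3: c = malloc(8) -> c = 12; heap: [0-6 ALLOC][7-11 ALLOC][12-19 ALLOC][20-27 FREE]
Op 4: d = malloc(9) -> d = NULL; heap: [0-6 ALLOC][7-11 ALLOC][12-19 ALLOC][20-27 FREE]
Op 5: e = malloc(4) -> e = 20; heap: [0-6 ALLOC][7-11 ALLOC][12-19 ALLOC][20-23 ALLOC][24-27 FREE]
Op 6: free(b) -> (freed b); heap: [0-6 ALLOC][7-11 FREE][12-19 ALLOC][20-23 ALLOC][24-27 FREE]
Op 7: f = malloc(4) -> f = 7; heap: [0-6 ALLOC][7-10 ALLOC][11-11 FREE][12-19 ALLOC][20-23 ALLOC][24-27 FREE]
Op 8: g = malloc(9) -> g = NULL; heap: [0-6 ALLOC][7-10 ALLOC][11-11 FREE][12-19 ALLOC][20-23 ALLOC][24-27 FREE]
Free blocks: [1 4] total_free=5 largest=4 -> 100*(5-4)/5 = 100/5 = 20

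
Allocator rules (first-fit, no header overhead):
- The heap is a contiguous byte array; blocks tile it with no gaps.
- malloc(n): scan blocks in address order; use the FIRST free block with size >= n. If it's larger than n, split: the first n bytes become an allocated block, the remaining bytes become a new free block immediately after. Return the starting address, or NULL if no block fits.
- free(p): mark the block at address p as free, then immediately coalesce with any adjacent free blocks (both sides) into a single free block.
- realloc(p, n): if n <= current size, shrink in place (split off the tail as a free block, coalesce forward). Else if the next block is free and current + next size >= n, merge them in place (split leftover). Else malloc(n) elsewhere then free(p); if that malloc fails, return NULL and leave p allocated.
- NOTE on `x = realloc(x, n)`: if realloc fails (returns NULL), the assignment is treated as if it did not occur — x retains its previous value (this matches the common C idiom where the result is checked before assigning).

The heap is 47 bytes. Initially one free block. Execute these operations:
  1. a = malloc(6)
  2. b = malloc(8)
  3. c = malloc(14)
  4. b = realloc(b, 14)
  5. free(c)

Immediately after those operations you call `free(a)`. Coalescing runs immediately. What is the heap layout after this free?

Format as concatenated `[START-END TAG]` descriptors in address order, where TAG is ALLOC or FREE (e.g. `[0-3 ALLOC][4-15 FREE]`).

Op 1: a = malloc(6) -> a = 0; heap: [0-5 ALLOC][6-46 FREE]
Op 2: b = malloc(8) -> b = 6; heap: [0-5 ALLOC][6-13 ALLOC][14-46 FREE]
Op 3: c = malloc(14) -> c = 14; heap: [0-5 ALLOC][6-13 ALLOC][14-27 ALLOC][28-46 FREE]
Op 4: b = realloc(b, 14) -> b = 28; heap: [0-5 ALLOC][6-13 FREE][14-27 ALLOC][28-41 ALLOC][42-46 FREE]
Op 5: free(c) -> (freed c); heap: [0-5 ALLOC][6-27 FREE][28-41 ALLOC][42-46 FREE]
free(a): a = 0 -> block [0-5 ALLOC]; mark free, coalesce with adjacent free neighbors -> [0-27 FREE][28-41 ALLOC][42-46 FREE]

Answer: [0-27 FREE][28-41 ALLOC][42-46 FREE]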